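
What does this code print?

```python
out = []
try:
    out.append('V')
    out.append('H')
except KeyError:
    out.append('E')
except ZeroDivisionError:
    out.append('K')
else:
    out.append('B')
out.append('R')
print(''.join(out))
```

Execution trace: 'V' (try body) → 'H' (try body, no exception) → 'B' (else) → 'R' (after the try/except). Output: VHBR

Answer: VHBR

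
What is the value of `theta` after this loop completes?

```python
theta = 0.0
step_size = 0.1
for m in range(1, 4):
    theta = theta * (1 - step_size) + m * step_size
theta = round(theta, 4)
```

Moving average with lr=0.1
`theta` takes the values: 0.0 → 0.1 → 0.29 → 0.561

Answer: 0.561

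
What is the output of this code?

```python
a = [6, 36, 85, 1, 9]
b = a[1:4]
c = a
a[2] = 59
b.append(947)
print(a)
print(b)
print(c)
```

Key concept: slice vs alias.
Step by step:
`a = [6, 36, 85, 1, 9]` → a = [6, 36, 85, 1, 9]
`b = a[1:4]` → b = [36, 85, 1]
`c = a` → c = [6, 36, 85, 1, 9] (same object as a)
`a[2] = 59` → a = [6, 36, 59, 1, 9] (same object as c); c = [6, 36, 59, 1, 9] (same object as a)
`b.append(947)` → b = [36, 85, 1, 947]
`print(a)` → prints [6, 36, 59, 1, 9]
`print(b)` → prints [36, 85, 1, 947]
`print(c)` → prints [6, 36, 59, 1, 9]

Answer:
[6, 36, 59, 1, 9]
[36, 85, 1, 947]
[6, 36, 59, 1, 9]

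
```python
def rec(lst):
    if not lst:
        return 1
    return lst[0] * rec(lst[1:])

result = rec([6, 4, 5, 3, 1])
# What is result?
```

Product over [6, 4, 5, 3, 1] = 6 * 4 * 5 * 3 * 1 = 360

Answer: 360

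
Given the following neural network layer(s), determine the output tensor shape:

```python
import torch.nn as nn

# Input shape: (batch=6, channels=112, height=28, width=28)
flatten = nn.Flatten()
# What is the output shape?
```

Input: (6, 112, 28, 28) -> Output: (6, 87808)

Answer: (6, 87808)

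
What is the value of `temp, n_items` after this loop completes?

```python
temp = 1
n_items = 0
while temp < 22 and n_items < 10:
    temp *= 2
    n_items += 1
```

Double until >= 22 or 10 iterations
`temp, n_items` takes the values: (1, 0) → (2, 0) → (2, 1) → (4, 1) → (4, 2) → (8, 2) → (8, 3) → (16, 3) → (16, 4) → (32, 4) → (32, 5)

Answer: 32, 5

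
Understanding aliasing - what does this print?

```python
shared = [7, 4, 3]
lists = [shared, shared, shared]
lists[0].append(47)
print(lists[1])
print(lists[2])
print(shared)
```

Key concept: list of same reference.
Step by step:
`shared = [7, 4, 3]` → shared = [7, 4, 3]
`lists = [shared, shared, shared]` → lists = [[7, 4, 3], [7, 4, 3], [7, 4, 3]]
`lists[0].append(47)` → shared = [7, 4, 3, 47]; lists = [[7, 4, 3, 47], [7, 4, 3, 47], [7, 4, 3, 47]]
`print(lists[1])` → prints [7, 4, 3, 47]
`print(lists[2])` → prints [7, 4, 3, 47]
`print(shared)` → prints [7, 4, 3, 47]

Answer:
[7, 4, 3, 47]
[7, 4, 3, 47]
[7, 4, 3, 47]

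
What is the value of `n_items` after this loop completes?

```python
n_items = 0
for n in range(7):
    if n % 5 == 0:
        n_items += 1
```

Count numbers divisible by 5 in range(7)
`n_items` takes the values: 0 → 1 → 2

Answer: 2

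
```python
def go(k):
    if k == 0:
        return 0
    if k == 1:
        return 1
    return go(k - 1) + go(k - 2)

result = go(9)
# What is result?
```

Build up from base cases: go(0)=0, go(1)=1, go(2)=1, go(3)=2, go(4)=3, go(5)=5, go(6)=8, ..., go(9)=34

Answer: 34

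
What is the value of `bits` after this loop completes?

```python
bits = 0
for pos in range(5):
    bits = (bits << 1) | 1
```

Build 5 consecutive 1-bits: 0b11111
`bits` takes the values: 0 → 1 → 3 → 7 → 15 → 31

Answer: 31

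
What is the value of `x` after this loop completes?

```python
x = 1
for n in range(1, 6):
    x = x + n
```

Start at 1, add 1 through 5
`x` takes the values: 1 → 2 → 4 → 7 → 11 → 16

Answer: 16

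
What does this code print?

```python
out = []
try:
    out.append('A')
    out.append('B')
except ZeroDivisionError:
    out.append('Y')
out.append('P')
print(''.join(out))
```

Execution trace: 'A' (try body) → 'B' (try body, no exception) → 'P' (after the try/except). Output: ABP

Answer: ABP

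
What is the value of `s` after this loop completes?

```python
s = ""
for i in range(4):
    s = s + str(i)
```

Concatenate digits 0 to 3
`s` takes the values: "" → "0" → "01" → "012" → "0123"

Answer: "0123"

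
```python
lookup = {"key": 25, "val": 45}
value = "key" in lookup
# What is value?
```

Trace:
`lookup = {"key": 25, "val": 45}` → lookup = {'key': 25, 'val': 45}
`value = "key" in lookup` → value = True
So value = True

Answer: True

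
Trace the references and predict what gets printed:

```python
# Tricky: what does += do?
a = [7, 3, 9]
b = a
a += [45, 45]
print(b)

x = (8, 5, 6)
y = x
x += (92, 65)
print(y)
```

Key concept: += behavior differs for mutable vs immutable.
Step by step:
`a = [7, 3, 9]` → a = [7, 3, 9]
`b = a` → b = [7, 3, 9] (same object as a)
`a += [45, 45]` → a = [7, 3, 9, 45, 45] (same object as b); b = [7, 3, 9, 45, 45] (same object as a)
`print(b)` → prints [7, 3, 9, 45, 45]
`x = (8, 5, 6)` → x = (8, 5, 6)
`y = x` → y = (8, 5, 6)
`x += (92, 65)` → x = (8, 5, 6, 92, 65)
`print(y)` → prints (8, 5, 6)

Answer:
[7, 3, 9, 45, 45]
(8, 5, 6)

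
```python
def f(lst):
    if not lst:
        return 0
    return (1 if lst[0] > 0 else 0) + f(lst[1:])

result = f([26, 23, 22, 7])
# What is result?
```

Count of positive elements in [26, 23, 22, 7] = 4

Answer: 4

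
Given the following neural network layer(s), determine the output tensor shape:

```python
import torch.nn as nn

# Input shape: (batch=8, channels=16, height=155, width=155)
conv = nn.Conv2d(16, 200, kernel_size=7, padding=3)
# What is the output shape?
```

Input: (8, 16, 155, 155) -> Output: (8, 200, 155, 155)

Answer: (8, 200, 155, 155)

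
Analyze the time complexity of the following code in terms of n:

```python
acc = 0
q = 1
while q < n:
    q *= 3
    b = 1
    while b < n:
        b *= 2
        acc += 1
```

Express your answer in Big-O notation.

Each loop level contributes: log n × log n. Multiplying the contributions gives O(log² n).

Answer: O(log² n)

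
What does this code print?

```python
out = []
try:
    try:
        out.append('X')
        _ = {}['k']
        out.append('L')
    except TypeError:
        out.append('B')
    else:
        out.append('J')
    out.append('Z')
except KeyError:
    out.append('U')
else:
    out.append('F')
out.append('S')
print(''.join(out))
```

Execution trace: 'X' (inner try body) → 'U' (except KeyError) → 'S' (after the try/except). Output: XUS

Answer: XUS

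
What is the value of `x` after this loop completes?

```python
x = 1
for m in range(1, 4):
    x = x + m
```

Start at 1, add 1 through 3
`x` takes the values: 1 → 2 → 4 → 7

Answer: 7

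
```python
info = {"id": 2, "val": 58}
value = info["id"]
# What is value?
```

Trace:
`info = {"id": 2, "val": 58}` → info = {'id': 2, 'val': 58}
`value = info["id"]` → value = 2
So value = 2

Answer: 2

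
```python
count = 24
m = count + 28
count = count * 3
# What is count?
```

Trace:
`count = 24` → count = 24
`m = count + 28` → m = 52
`count = count * 3` → count = 72
So count = 72

Answer: 72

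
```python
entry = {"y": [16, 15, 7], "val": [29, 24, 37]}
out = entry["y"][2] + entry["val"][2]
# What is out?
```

Trace:
`entry = {"y": [16, 15, 7], "val": [29, 24, 37]}` → entry = {'y': [16, 15, 7], 'val': [29, 24, 37]}
`out = entry["y"][2] + entry["val"][2]` → out = 44
So out = 44

Answer: 44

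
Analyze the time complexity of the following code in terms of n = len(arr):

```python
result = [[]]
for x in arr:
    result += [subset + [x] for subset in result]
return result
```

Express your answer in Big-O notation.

This is subset (power-set) generation — 2^n subsets, each materialised as a list of up to n elements. Time complexity: O(n · 2^n).

Answer: O(n · 2^n)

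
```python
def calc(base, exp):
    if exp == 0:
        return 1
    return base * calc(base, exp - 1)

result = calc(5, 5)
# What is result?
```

calc(5, 5) = 5 * 5 * 5 * 5 * 5 = 3125

Answer: 3125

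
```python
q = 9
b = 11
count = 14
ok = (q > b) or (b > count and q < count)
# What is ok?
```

Trace:
`q = 9` → q = 9
`b = 11` → b = 11
`count = 14` → count = 14
`ok = (q > b) or (b > count and q < count)` → ok = False
So ok = False

Answer: False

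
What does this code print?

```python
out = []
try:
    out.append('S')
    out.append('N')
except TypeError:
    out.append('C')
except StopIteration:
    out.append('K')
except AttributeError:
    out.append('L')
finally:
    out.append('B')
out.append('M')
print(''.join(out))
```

Execution trace: 'S' (try body) → 'N' (try body, no exception) → 'B' (finally) → 'M' (after the try/except). Output: SNBM

Answer: SNBM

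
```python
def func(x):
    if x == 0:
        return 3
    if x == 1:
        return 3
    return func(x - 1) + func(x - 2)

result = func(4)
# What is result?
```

Build up from base cases: func(0)=3, func(1)=3, func(2)=6, func(3)=9, func(4)=15

Answer: 15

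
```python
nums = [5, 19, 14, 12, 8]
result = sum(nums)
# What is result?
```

Trace:
`nums = [5, 19, 14, 12, 8]` → nums = [5, 19, 14, 12, 8]
`result = sum(nums)` → result = 58
So result = 58

Answer: 58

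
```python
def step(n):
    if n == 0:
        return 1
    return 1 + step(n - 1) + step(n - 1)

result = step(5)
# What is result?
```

step(n) = 1 + 2·step(n-1), step(0)=1. Closed form: (1+1)·2^5 - 1 = 63.

Answer: 63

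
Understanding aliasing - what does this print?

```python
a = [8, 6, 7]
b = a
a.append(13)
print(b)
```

Key concept: basic list aliasing.
Step by step:
`a = [8, 6, 7]` → a = [8, 6, 7]
`b = a` → b = [8, 6, 7] (same object as a)
`a.append(13)` → a = [8, 6, 7, 13] (same object as b); b = [8, 6, 7, 13] (same object as a)
`print(b)` → prints [8, 6, 7, 13]

Answer: [8, 6, 7, 13]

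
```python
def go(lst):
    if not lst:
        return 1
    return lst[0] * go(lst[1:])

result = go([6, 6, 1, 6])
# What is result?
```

Product over [6, 6, 1, 6] = 6 * 6 * 1 * 6 = 216

Answer: 216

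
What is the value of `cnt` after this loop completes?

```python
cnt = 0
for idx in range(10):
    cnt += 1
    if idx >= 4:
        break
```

Loop breaks when idx reaches 4, cnt is 5
`cnt` takes the values: 0 → 1 → 2 → 3 → 4 → 5

Answer: 5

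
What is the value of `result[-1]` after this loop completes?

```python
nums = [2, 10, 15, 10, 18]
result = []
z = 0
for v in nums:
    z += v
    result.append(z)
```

Cumulative sum ends at 55
`result` takes the values: [] → [2] → [2, 12] → [2, 12, 27] → [2, 12, 27, 37] → [2, 12, 27, 37, 55]
So `result[-1]` = 55

Answer: 55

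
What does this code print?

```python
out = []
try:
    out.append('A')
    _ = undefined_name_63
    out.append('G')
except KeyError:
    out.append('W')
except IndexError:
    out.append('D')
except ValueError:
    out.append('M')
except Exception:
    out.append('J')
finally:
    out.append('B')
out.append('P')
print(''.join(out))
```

Execution trace: 'A' (try body) → 'J' (except Exception) → 'B' (finally) → 'P' (after the try/except). Output: AJBP

Answer: AJBP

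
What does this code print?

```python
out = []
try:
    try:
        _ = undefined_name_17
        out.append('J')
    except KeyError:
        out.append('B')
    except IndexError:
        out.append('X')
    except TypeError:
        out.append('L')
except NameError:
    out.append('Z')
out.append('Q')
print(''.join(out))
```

Execution trace: 'Z' (outer except NameError) → 'Q' (after the try/except). Output: ZQ

Answer: ZQ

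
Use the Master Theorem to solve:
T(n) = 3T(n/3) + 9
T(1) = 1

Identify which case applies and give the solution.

a=3, b=3, f(n)=9. log_3(3) = 1. Since c=0 < 1, Case 1 applies: T(n) = Θ(n^log_b(a)) = O(n).

Answer: O(n) - Case 1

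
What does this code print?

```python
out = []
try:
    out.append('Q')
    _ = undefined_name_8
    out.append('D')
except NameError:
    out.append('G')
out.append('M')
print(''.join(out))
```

Execution trace: 'Q' (try body) → 'G' (except NameError) → 'M' (after the try/except). Output: QGM

Answer: QGM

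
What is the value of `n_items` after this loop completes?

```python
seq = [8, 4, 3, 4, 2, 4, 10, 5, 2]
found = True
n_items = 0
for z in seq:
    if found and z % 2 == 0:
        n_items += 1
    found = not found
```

Count even values at even positions
`n_items` takes the values: 0 → 1 → 2 → 3 → 4

Answer: 4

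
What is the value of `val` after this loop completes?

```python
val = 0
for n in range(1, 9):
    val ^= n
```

XOR of 1 to 8
`val` takes the values: 0 → 1 → 3 → 0 → 4 → 1 → 7 → 0 → 8

Answer: 8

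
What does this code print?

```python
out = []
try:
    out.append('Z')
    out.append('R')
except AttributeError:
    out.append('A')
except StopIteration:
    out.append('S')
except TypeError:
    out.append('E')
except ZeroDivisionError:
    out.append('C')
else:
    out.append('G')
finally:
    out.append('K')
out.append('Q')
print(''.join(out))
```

Execution trace: 'Z' (try body) → 'R' (try body, no exception) → 'G' (else) → 'K' (finally) → 'Q' (after the try/except). Output: ZRGKQ

Answer: ZRGKQ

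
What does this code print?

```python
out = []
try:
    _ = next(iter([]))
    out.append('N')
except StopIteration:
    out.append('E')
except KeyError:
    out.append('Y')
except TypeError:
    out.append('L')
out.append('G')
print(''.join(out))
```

Execution trace: 'E' (except StopIteration) → 'G' (after the try/except). Output: EG

Answer: EG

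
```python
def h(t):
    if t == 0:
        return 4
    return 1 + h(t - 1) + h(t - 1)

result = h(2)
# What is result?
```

h(t) = 1 + 2·h(t-1), h(0)=4. Closed form: (4+1)·2^2 - 1 = 19.

Answer: 19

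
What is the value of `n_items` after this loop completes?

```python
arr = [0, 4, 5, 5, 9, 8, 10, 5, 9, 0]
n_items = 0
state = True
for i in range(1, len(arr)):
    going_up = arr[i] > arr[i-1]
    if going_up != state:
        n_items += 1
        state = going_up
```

Count direction changes in [0, 4, 5, 5, 9, 8, 10, 5, 9, 0]
`n_items` takes the values: 0 → 1 → 2 → 3 → 4 → 5 → 6 → 7

Answer: 7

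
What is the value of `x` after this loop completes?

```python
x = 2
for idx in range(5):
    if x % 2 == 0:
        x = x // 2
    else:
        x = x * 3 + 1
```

Collatz-style transformation from 2
`x` takes the values: 2 → 1 → 4 → 2 → 1 → 4

Answer: 4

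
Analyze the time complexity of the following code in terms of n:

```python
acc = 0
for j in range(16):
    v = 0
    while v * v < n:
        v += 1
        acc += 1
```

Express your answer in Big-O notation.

Each loop level contributes: 1 × √n. Multiplying the contributions gives O(√n).

Answer: O(√n)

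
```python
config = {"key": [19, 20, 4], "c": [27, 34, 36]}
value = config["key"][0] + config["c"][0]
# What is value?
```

Trace:
`config = {"key": [19, 20, 4], "c": [27, 34, 36]}` → config = {'key': [19, 20, 4], 'c': [27, 34, 36]}
`value = config["key"][0] + config["c"][0]` → value = 46
So value = 46

Answer: 46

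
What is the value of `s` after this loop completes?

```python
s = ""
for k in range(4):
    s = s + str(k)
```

Concatenate digits 0 to 3
`s` takes the values: "" → "0" → "01" → "012" → "0123"

Answer: "0123"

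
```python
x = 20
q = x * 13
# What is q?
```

Trace:
`x = 20` → x = 20
`q = x * 13` → q = 260
So q = 260

Answer: 260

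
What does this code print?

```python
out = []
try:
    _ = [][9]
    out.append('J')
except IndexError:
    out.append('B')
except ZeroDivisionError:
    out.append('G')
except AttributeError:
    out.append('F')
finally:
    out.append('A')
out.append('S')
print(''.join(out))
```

Execution trace: 'B' (except IndexError) → 'A' (finally) → 'S' (after the try/except). Output: BAS

Answer: BAS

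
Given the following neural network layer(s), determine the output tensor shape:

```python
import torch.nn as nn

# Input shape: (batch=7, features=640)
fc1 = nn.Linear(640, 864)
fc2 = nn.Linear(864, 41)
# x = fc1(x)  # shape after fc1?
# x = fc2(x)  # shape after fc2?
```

Input: (7, 640) -> after fc1: (7, 864) -> Output: (7, 41)

Answer: (7, 41)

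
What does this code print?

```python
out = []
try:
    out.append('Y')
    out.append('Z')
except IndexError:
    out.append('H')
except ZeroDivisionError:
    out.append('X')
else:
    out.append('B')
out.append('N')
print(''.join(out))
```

Execution trace: 'Y' (try body) → 'Z' (try body, no exception) → 'B' (else) → 'N' (after the try/except). Output: YZBN

Answer: YZBN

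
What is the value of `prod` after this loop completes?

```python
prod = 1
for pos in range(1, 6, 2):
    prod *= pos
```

Product of 1, 3, 5, ... up to 5
`prod` takes the values: 1 → 3 → 15

Answer: 15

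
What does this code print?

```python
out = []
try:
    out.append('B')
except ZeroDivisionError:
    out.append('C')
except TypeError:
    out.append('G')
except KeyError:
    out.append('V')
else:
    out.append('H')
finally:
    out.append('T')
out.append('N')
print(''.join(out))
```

Execution trace: 'B' (try body, no exception) → 'H' (else) → 'T' (finally) → 'N' (after the try/except). Output: BHTN

Answer: BHTN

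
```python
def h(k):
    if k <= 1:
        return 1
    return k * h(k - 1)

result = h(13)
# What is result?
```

h(13) = 13 * 12 * 11 * 10 * 9 * 8 * 7 * 6 * 5 * 4 * 3 * 2 * 1 = 6227020800

Answer: 6227020800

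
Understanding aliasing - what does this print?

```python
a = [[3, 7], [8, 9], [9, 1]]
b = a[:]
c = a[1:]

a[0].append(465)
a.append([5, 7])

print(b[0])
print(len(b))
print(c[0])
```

Key concept: slice with nested mutation.
Step by step:
`a = [[3, 7], [8, 9], [9, 1]]` → a = [[3, 7], [8, 9], [9, 1]]
`b = a[:]` → b = [[3, 7], [8, 9], [9, 1]]
`c = a[1:]` → c = [[8, 9], [9, 1]]
`a[0].append(465)` → a = [[3, 7, 465], [8, 9], [9, 1]]; b = [[3, 7, 465], [8, 9], [9, 1]]
`a.append([5, 7])` → a = [[3, 7, 465], [8, 9], [9, 1], [5, 7]]
`print(b[0])` → prints [3, 7, 465]
`print(len(b))` → prints 3
`print(c[0])` → prints [8, 9]

Answer:
[3, 7, 465]
3
[8, 9]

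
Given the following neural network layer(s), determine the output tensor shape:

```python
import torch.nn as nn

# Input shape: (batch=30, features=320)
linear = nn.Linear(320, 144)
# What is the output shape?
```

Input: (30, 320) -> Output: (30, 144)

Answer: (30, 144)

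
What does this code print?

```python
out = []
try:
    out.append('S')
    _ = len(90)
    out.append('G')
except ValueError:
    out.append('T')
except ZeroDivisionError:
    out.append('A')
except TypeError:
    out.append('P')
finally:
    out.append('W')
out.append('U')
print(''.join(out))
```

Execution trace: 'S' (try body) → 'P' (except TypeError) → 'W' (finally) → 'U' (after the try/except). Output: SPWU

Answer: SPWU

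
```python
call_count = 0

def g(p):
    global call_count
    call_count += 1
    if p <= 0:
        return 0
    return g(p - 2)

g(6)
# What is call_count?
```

Linear recursion stepping by 2: 4 calls from p=6 down to ≤0.

Answer: 4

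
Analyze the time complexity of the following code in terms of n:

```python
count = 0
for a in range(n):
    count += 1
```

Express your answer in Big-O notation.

Each loop level contributes: n. Multiplying the contributions gives O(n).

Answer: O(n)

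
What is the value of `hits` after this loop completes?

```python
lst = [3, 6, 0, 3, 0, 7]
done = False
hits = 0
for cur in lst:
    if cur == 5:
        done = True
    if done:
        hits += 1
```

Count elements after first 5 in [3, 6, 0, 3, 0, 7]
`hits` takes the values: 0

Answer: 0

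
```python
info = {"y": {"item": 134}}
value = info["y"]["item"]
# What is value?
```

Trace:
`info = {"y": {"item": 134}}` → info = {'y': {'item': 134}}
`value = info["y"]["item"]` → value = 134
So value = 134

Answer: 134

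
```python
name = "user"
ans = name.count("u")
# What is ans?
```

Trace:
`name = "user"` → name = 'user'
`ans = name.count("u")` → ans = 1
So ans = 1

Answer: 1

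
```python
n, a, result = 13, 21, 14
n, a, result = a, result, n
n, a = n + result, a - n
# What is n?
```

Trace:
`n, a, result = 13, 21, 14` → n = 13; a = 21; result = 14
`n, a, result = a, result, n` → n = 21; a = 14; result = 13
`n, a = n + result, a - n` → n = 34; a = -7
So n = 34

Answer: 34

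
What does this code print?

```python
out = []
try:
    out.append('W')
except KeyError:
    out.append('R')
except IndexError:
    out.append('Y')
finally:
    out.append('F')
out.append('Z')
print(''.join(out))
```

Execution trace: 'W' (try body, no exception) → 'F' (finally) → 'Z' (after the try/except). Output: WFZ

Answer: WFZ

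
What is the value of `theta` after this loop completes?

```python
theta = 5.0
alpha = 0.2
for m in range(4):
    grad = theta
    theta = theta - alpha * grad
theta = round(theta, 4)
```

Gradient descent: w = 5.0 * (1 - 0.2)^4
`theta` takes the values: 5.0 → 4.0 → 3.2 → 2.56 → 2.048

Answer: 2.048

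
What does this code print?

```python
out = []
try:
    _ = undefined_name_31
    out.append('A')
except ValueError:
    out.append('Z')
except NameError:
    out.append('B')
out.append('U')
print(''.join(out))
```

Execution trace: 'B' (except NameError) → 'U' (after the try/except). Output: BU

Answer: BU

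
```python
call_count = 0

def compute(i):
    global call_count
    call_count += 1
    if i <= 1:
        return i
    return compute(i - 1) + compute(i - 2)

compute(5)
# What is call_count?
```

Calls(i) = 1 + Calls(i-1) + Calls(i-2); Calls(0)=Calls(1)=1. For i=5 this gives 15.

Answer: 15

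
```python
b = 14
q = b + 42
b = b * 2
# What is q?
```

Trace:
`b = 14` → b = 14
`q = b + 42` → q = 56
`b = b * 2` → b = 28
So q = 56

Answer: 56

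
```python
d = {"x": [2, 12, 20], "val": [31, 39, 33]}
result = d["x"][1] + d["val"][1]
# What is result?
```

Trace:
`d = {"x": [2, 12, 20], "val": [31, 39, 33]}` → d = {'x': [2, 12, 20], 'val': [31, 39, 33]}
`result = d["x"][1] + d["val"][1]` → result = 51
So result = 51

Answer: 51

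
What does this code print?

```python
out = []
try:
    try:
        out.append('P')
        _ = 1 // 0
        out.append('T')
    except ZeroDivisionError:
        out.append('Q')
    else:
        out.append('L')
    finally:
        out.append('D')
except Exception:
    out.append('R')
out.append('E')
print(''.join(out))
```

Execution trace: 'P' (inner try body) → 'Q' (inner except ZeroDivisionError) → 'D' (inner finally) → 'E' (after the try/except). Output: PQDE

Answer: PQDE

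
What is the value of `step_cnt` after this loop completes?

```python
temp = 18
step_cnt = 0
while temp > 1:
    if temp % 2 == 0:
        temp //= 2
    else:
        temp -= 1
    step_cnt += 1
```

Steps to reduce 18 to 1
`step_cnt` takes the values: 0 → 1 → 2 → 3 → 4 → 5

Answer: 5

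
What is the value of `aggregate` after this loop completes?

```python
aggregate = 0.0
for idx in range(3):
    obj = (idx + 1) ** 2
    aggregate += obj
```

Sum of squared losses 1² + 2² + ... + 3²
`aggregate` takes the values: 0.0 → 1.0 → 5.0 → 14.0

Answer: 14.0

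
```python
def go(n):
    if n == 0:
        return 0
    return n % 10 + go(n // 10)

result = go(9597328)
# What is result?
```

Sum of digits of 9597328: 8 + 2 + 3 + 7 + 9 + 5 + 9 = 43

Answer: 43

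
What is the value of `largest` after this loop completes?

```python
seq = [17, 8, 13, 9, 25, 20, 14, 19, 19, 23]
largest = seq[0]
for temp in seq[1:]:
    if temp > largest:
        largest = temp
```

Maximum of [17, 8, 13, 9, 25, 20, 14, 19, 19, 23]
`largest` takes the values: 17 → 25

Answer: 25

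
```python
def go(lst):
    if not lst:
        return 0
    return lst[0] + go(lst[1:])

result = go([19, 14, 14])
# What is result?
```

19 + 14 + 14 + 0 = 47

Answer: 47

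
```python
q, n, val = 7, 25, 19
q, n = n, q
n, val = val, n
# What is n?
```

Trace:
`q, n, val = 7, 25, 19` → q = 7; n = 25; val = 19
`q, n = n, q` → q = 25; n = 7
`n, val = val, n` → n = 19; val = 7
So n = 19

Answer: 19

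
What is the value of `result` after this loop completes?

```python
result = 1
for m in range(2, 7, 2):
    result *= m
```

Product of even numbers 2 to 6
`result` takes the values: 1 → 2 → 8 → 48

Answer: 48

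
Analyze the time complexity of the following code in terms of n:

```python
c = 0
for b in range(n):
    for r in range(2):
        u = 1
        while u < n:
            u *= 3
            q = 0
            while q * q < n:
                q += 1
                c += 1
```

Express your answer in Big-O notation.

Each loop level contributes: n × 1 × log n × √n. Multiplying the contributions gives O(n√n log n).

Answer: O(n√n log n)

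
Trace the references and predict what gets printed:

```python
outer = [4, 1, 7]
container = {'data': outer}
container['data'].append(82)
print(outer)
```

Key concept: dict holds reference to list.
Step by step:
`outer = [4, 1, 7]` → outer = [4, 1, 7]
`container = {'data': outer}` → container = {'data': [4, 1, 7]}
`container['data'].append(82)` → outer = [4, 1, 7, 82]; container = {'data': [4, 1, 7, 82]}
`print(outer)` → prints [4, 1, 7, 82]

Answer: [4, 1, 7, 82]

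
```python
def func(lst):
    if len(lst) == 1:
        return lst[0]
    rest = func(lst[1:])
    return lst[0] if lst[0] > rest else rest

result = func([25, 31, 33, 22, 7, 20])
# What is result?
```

Recursive max over [25, 31, 33, 22, 7, 20] = 33

Answer: 33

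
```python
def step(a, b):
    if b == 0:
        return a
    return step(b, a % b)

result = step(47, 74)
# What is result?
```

step(47, 74) -> step(74, 47) -> step(47, 27) -> step(27, 20) -> step(20, 7) -> step(7, 6) -> step(6, 1) -> step(1, 0) -> 1

Answer: 1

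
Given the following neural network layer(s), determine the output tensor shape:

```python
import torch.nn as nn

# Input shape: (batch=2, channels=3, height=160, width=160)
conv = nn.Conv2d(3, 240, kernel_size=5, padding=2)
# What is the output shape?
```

Input: (2, 3, 160, 160) -> Output: (2, 240, 160, 160)

Answer: (2, 240, 160, 160)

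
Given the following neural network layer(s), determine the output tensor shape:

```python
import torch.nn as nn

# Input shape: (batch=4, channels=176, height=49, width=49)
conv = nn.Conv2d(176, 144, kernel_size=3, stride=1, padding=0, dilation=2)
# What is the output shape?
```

Input: (4, 176, 49, 49) -> Output: (4, 144, 45, 45)

Answer: (4, 144, 45, 45)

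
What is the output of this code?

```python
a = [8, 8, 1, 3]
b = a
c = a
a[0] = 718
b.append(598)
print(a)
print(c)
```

Key concept: multiple aliases.
Step by step:
`a = [8, 8, 1, 3]` → a = [8, 8, 1, 3]
`b = a` → b = [8, 8, 1, 3] (same object as a)
`c = a` → c = [8, 8, 1, 3] (same object as a, b)
`a[0] = 718` → a = [718, 8, 1, 3] (same object as b, c); b = [718, 8, 1, 3] (same object as a, c); c = [718, 8, 1, 3] (same object as a, b)
`b.append(598)` → a = [718, 8, 1, 3, 598] (same object as b, c); b = [718, 8, 1, 3, 598] (same object as a, c); c = [718, 8, 1, 3, 598] (same object as a, b)
`print(a)` → prints [718, 8, 1, 3, 598]
`print(c)` → prints [718, 8, 1, 3, 598]

Answer:
[718, 8, 1, 3, 598]
[718, 8, 1, 3, 598]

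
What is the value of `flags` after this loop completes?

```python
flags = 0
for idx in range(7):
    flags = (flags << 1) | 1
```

Build 7 consecutive 1-bits: 0b1111111
`flags` takes the values: 0 → 1 → 3 → 7 → 15 → 31 → 63 → 127

Answer: 127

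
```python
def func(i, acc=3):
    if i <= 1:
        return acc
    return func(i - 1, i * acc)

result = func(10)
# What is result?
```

Accumulator trace (n, acc): (10, 3) -> (9, 30) -> (8, 270) -> (7, 2160) -> (6, 15120) -> (5, 90720) -> (4, 453600) -> (3, 1814400) -> (2, 5443200) -> (1, 10886400) -> return 10886400

Answer: 10886400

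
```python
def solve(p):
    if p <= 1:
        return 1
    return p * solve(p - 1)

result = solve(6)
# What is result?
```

solve(6) = 6 * 5 * 4 * 3 * 2 * 1 = 720

Answer: 720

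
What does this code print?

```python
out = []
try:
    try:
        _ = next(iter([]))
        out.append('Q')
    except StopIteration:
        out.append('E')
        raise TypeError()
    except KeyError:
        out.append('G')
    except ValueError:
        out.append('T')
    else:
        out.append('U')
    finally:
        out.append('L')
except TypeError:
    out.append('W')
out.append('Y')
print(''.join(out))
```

Execution trace: 'E' (inner except StopIteration) → 'L' (inner finally) → 'W' (outer except TypeError) → 'Y' (after the try/except). Output: ELWY

Answer: ELWY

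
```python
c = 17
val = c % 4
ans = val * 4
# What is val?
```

Trace:
`c = 17` → c = 17
`val = c % 4` → val = 1
`ans = val * 4` → ans = 4
So val = 1

Answer: 1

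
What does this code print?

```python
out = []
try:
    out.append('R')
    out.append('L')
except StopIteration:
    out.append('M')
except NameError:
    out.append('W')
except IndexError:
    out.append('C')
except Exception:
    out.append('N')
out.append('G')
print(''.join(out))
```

Execution trace: 'R' (try body) → 'L' (try body, no exception) → 'G' (after the try/except). Output: RLG

Answer: RLG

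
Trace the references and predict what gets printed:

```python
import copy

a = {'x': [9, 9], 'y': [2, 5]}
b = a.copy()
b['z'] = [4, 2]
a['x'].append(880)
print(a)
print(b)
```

Key concept: shallow copy of dict with mutable values.
Step by step:
`a = {'x': [9, 9], 'y': [2, 5]}` → a = {'x': [9, 9], 'y': [2, 5]}
`b = a.copy()` → b = {'x': [9, 9], 'y': [2, 5]}
`b['z'] = [4, 2]` → b = {'x': [9, 9], 'y': [2, 5], 'z': [4, 2]}
`a['x'].append(880)` → a = {'x': [9, 9, 880], 'y': [2, 5]}; b = {'x': [9, 9, 880], 'y': [2, 5], 'z': [4, 2]}
`print(a)` → prints {'x': [9, 9, 880], 'y': [2, 5]}
`print(b)` → prints {'x': [9, 9, 880], 'y': [2, 5], 'z': [4, 2]}

Answer:
{'x': [9, 9, 880], 'y': [2, 5]}
{'x': [9, 9, 880], 'y': [2, 5], 'z': [4, 2]}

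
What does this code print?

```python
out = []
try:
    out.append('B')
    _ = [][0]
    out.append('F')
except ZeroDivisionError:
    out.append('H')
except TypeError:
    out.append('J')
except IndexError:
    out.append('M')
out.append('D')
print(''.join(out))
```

Execution trace: 'B' (try body) → 'M' (except IndexError) → 'D' (after the try/except). Output: BMD

Answer: BMD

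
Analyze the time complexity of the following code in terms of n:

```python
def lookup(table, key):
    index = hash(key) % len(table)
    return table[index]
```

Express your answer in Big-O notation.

This is Hash table lookup (average case). Time complexity: O(1).

Answer: O(1)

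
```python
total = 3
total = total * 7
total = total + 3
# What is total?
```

Trace:
`total = 3` → total = 3
`total = total * 7` → total = 21
`total = total + 3` → total = 24
So total = 24

Answer: 24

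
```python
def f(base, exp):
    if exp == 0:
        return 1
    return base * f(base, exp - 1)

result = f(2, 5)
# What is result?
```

f(2, 5) = 2 * 2 * 2 * 2 * 2 = 32

Answer: 32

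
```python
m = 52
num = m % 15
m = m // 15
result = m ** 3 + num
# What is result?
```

Trace:
`m = 52` → m = 52
`num = m % 15` → num = 7
`m = m // 15` → m = 3
`result = m ** 3 + num` → result = 34
So result = 34

Answer: 34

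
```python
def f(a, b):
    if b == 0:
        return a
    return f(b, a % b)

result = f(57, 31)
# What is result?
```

f(57, 31) -> f(31, 26) -> f(26, 5) -> f(5, 1) -> f(1, 0) -> 1

Answer: 1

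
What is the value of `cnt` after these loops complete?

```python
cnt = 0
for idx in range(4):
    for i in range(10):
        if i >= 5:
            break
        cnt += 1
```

Inner breaks at 5, outer runs 4 times
`cnt` takes the values: 0 → 1 → 2 → 3 → 4 → 5 → 6 → 7 → 8 → 9 → 10 → 11 → 12 → 13 → 14 → 15 → 16 → 17 → 18 → 19 → 20

Answer: 20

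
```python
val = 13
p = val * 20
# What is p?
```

Trace:
`val = 13` → val = 13
`p = val * 20` → p = 260
So p = 260

Answer: 260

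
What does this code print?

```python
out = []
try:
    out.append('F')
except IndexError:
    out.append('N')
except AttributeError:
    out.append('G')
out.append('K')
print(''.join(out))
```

Execution trace: 'F' (try body, no exception) → 'K' (after the try/except). Output: FK

Answer: FK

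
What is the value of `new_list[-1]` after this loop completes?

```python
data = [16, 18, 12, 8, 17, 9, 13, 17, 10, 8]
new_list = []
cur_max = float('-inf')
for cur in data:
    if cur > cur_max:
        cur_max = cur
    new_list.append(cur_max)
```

Running max ends at 18
`new_list` takes the values: [] → [16] → [16, 18] → [16, 18, 18] → [16, 18, 18, 18] → [16, 18, 18, 18, 18] → [16, 18, 18, 18, 18, 18] → [16, 18, 18, 18, 18, 18, 18] → [16, 18, 18, 18, 18, 18, 18, 18] → [16, 18, 18, 18, 18, 18, 18, 18, 18] → [16, 18, 18, 18, 18, 18, 18, 18, 18, 18]
So `new_list[-1]` = 18

Answer: 18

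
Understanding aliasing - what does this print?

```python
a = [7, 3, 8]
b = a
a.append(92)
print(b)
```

Key concept: basic list aliasing.
Step by step:
`a = [7, 3, 8]` → a = [7, 3, 8]
`b = a` → b = [7, 3, 8] (same object as a)
`a.append(92)` → a = [7, 3, 8, 92] (same object as b); b = [7, 3, 8, 92] (same object as a)
`print(b)` → prints [7, 3, 8, 92]

Answer: [7, 3, 8, 92]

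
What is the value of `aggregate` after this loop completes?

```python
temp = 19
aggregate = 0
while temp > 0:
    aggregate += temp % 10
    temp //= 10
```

Sum digits of 19
`aggregate` takes the values: 0 → 9 → 10

Answer: 10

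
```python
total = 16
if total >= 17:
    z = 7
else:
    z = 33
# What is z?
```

Trace:
`total = 16` → total = 16
`if total >= 17: ...` → total >= 17 is False, take else branch → z = 33
So z = 33

Answer: 33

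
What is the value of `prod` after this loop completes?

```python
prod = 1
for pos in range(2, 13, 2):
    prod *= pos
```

Product of even numbers 2 to 12
`prod` takes the values: 1 → 2 → 8 → 48 → 384 → 3840 → 46080

Answer: 46080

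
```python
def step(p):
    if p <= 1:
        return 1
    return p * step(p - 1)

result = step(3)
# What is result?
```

step(3) = 3 * 2 * 1 = 6

Answer: 6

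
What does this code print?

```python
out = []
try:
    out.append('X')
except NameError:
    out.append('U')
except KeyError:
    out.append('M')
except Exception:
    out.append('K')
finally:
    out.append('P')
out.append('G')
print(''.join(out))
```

Execution trace: 'X' (try body, no exception) → 'P' (finally) → 'G' (after the try/except). Output: XPG

Answer: XPG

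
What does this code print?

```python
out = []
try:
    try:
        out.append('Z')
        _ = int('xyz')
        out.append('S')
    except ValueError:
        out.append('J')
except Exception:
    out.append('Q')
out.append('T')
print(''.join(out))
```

Execution trace: 'Z' (inner try body) → 'J' (inner except ValueError) → 'T' (after the try/except). Output: ZJT

Answer: ZJT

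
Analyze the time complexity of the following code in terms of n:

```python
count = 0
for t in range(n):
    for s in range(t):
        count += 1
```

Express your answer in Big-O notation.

Each loop level contributes: n × n. Multiplying the contributions gives O(n^2).

Answer: O(n^2)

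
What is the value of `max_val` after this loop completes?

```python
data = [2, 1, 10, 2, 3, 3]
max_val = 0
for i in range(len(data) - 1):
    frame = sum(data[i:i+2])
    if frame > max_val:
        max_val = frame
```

Max sum of 2-element window in [2, 1, 10, 2, 3, 3]
`max_val` takes the values: 0 → 3 → 11 → 12

Answer: 12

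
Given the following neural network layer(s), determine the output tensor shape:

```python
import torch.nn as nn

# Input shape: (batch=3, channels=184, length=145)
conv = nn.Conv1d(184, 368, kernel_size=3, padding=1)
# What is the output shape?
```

Input: (3, 184, 145) -> Output: (3, 368, 145)

Answer: (3, 368, 145)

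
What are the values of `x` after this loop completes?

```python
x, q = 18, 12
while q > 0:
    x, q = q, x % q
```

GCD of 18 and 12
`x` takes the values: 18 → 12 → 6

Answer: 6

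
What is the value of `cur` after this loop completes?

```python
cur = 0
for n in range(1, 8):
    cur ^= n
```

XOR of 1 to 7
`cur` takes the values: 0 → 1 → 3 → 0 → 4 → 1 → 7 → 0

Answer: 0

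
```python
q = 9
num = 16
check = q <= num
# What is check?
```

Trace:
`q = 9` → q = 9
`num = 16` → num = 16
`check = q <= num` → check = True
So check = True

Answer: True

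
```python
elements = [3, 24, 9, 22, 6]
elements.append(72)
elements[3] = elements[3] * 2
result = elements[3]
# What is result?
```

Trace:
`elements = [3, 24, 9, 22, 6]` → elements = [3, 24, 9, 22, 6]
`elements.append(72)` → elements = [3, 24, 9, 22, 6, 72]
`elements[3] = elements[3] * 2` → elements = [3, 24, 9, 44, 6, 72]
`result = elements[3]` → result = 44
So result = 44

Answer: 44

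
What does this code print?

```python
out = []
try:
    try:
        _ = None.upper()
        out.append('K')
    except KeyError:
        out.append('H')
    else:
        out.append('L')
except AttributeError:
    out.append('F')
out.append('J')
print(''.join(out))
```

Execution trace: 'F' (outer except AttributeError) → 'J' (after the try/except). Output: FJ

Answer: FJ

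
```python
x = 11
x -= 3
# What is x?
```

Trace:
`x = 11` → x = 11
`x -= 3` → x = 8
So x = 8

Answer: 8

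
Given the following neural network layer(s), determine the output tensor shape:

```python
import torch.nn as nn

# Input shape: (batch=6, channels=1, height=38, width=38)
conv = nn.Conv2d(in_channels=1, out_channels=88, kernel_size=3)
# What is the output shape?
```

Input: (6, 1, 38, 38) -> Output: (6, 88, 36, 36)

Answer: (6, 88, 36, 36)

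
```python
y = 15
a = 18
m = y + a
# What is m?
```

Trace:
`y = 15` → y = 15
`a = 18` → a = 18
`m = y + a` → m = 33
So m = 33

Answer: 33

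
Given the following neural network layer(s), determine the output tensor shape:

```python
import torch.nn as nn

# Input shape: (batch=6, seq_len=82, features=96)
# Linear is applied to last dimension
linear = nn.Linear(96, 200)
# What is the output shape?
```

Input: (6, 82, 96) -> Output: (6, 82, 200)

Answer: (6, 82, 200)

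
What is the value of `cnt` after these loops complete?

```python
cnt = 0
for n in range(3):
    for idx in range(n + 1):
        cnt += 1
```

Triangle: 1 + 2 + ... + 3
`cnt` takes the values: 0 → 1 → 2 → 3 → 4 → 5 → 6

Answer: 6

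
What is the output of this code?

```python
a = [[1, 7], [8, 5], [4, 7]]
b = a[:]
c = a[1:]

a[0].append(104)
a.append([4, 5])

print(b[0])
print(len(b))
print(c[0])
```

Key concept: slice with nested mutation.
Step by step:
`a = [[1, 7], [8, 5], [4, 7]]` → a = [[1, 7], [8, 5], [4, 7]]
`b = a[:]` → b = [[1, 7], [8, 5], [4, 7]]
`c = a[1:]` → c = [[8, 5], [4, 7]]
`a[0].append(104)` → a = [[1, 7, 104], [8, 5], [4, 7]]; b = [[1, 7, 104], [8, 5], [4, 7]]
`a.append([4, 5])` → a = [[1, 7, 104], [8, 5], [4, 7], [4, 5]]
`print(b[0])` → prints [1, 7, 104]
`print(len(b))` → prints 3
`print(c[0])` → prints [8, 5]

Answer:
[1, 7, 104]
3
[8, 5]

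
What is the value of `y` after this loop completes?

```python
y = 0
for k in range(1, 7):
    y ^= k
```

XOR of 1 to 6
`y` takes the values: 0 → 1 → 3 → 0 → 4 → 1 → 7

Answer: 7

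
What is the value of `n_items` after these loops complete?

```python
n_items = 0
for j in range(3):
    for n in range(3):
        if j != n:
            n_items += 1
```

3² - 3 (exclude diagonal)
`n_items` takes the values: 0 → 1 → 2 → 3 → 4 → 5 → 6

Answer: 6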